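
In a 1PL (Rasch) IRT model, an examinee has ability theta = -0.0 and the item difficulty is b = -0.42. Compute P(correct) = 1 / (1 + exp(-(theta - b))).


theta - b = -0.0 - -0.42 = 0.42
exp(-(theta - b)) = exp(-0.42) = 0.657
P = 1 / (1 + 0.657)
P = 0.6035

0.6035


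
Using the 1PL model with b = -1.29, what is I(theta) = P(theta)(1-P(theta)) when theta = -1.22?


P = 1/(1+exp(-(-1.22--1.29))) = 0.5175
I = P*(1-P) = 0.5175 * 0.4825
I = 0.2497

0.2497


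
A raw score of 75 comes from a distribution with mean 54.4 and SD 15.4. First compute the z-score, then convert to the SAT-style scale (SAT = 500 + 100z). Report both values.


z = (X - mean) / SD = (75 - 54.4) / 15.4
z = 20.6 / 15.4
z = 1.3377
SAT-scale = SAT = 500 + 100z
Carry z at full precision (z = 20.6 / 15.4) into the conversion:
SAT-scale = 500 + 100 * (20.6 / 15.4) = 500 + 2060 / 15.4
SAT-scale = 500 + 133.7662
SAT-scale = 633.7662

633.7662


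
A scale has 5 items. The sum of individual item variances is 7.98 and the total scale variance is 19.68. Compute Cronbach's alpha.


alpha = (k/(k-1)) * (1 - sum(si^2)/s_total^2)
= (5/4) * (1 - 7.98/19.68)
alpha = 0.7431

0.7431


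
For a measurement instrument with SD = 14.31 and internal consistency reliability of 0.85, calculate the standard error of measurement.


SEM = SD * sqrt(1 - rxx)
SEM = 14.31 * sqrt(1 - 0.85)
SEM = 14.31 * sqrt(0.15) = 14.31 * 0.387298
SEM = 5.5422

5.5422


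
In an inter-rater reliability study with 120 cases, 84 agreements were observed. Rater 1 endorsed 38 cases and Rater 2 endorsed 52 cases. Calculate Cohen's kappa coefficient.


P_o = 84/120 = 0.7
P_e = (38*52 + 82*68) / 14400 = 0.524444
kappa = (P_o - P_e) / (1 - P_e)
kappa = (0.7 - 0.524444) / (1 - 0.524444)
kappa = 0.3692

0.3692


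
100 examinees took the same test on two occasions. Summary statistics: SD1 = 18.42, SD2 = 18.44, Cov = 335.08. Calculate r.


r = cov(X,Y) / (SD_X * SD_Y)
r = 335.08 / (18.42 * 18.44)
r = 335.08 / 339.6648
r = 0.9865

0.9865


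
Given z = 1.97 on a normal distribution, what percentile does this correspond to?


CDF(z) = 0.5 * (1 + erf(z/sqrt(2)))
erf(1.393) = 0.9512
CDF = 0.9756
Percentile rank = 0.9756 * 100 = 97.56

97.56


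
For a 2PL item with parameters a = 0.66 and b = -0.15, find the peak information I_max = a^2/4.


For 2PL, max info at theta = b = -0.15
I_max = a^2 / 4 = 0.66^2 / 4
= 0.4356 / 4
I_max = 0.1089

0.1089


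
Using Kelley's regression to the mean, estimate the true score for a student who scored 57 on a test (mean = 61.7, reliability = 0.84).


T_est = rxx * X + (1 - rxx) * mean
T_est = 0.84 * 57 + 0.16 * 61.7
T_est = 47.88 + 9.872
T_est = 57.752

57.752


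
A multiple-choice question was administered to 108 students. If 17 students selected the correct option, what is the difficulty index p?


Item difficulty p = number correct / total examinees
p = 17 / 108
p = 0.1574

0.1574


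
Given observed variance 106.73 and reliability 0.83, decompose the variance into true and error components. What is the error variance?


var_true = rxx * var_obs = 0.83 * 106.73 = 88.5859
var_error = var_obs - var_true
var_error = 106.73 - 88.5859
var_error = 18.1441

18.1441


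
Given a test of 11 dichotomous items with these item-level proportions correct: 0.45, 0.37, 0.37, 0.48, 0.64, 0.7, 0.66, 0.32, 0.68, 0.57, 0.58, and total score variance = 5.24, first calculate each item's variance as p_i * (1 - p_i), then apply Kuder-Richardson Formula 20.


For each item, compute p_i * q_i:
  Item 1: 0.45 * 0.55 = 0.2475
  Item 2: 0.37 * 0.63 = 0.2331
  Item 3: 0.37 * 0.63 = 0.2331
  Item 4: 0.48 * 0.52 = 0.2496
  Item 5: 0.64 * 0.36 = 0.2304
  Item 6: 0.7 * 0.3 = 0.21
  Item 7: 0.66 * 0.34 = 0.2244
  Item 8: 0.32 * 0.68 = 0.2176
  Item 9: 0.68 * 0.32 = 0.2176
  Item 10: 0.57 * 0.43 = 0.2451
  Item 11: 0.58 * 0.42 = 0.2436
Sum(p_i * q_i) = 0.2475 + 0.2331 + 0.2331 + 0.2496 + 0.2304 + 0.21 + 0.2244 + 0.2176 + 0.2176 + 0.2451 + 0.2436 = 2.552
KR-20 = (k/(k-1)) * (1 - Sum(p_i*q_i) / Var_total)
= (11/10) * (1 - 2.552/5.24)
= 1.1 * 0.513
KR-20 = 0.5643

0.5643


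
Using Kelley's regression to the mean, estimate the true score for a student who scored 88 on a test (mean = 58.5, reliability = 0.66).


T_est = rxx * X + (1 - rxx) * mean
T_est = 0.66 * 88 + 0.34 * 58.5
T_est = 58.08 + 19.89
T_est = 77.97

77.97


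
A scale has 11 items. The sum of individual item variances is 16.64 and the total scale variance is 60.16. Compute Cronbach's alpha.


alpha = (k/(k-1)) * (1 - sum(si^2)/s_total^2)
= (11/10) * (1 - 16.64/60.16)
alpha = 0.7957

0.7957


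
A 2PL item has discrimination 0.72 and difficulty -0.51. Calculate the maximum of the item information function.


For 2PL, max info at theta = b = -0.51
I_max = a^2 / 4 = 0.72^2 / 4
= 0.5184 / 4
I_max = 0.1296

0.1296


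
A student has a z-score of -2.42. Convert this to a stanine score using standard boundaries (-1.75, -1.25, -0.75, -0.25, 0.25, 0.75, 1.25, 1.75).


Stanine boundaries: [-1.75, -1.25, -0.75, -0.25, 0.25, 0.75, 1.25, 1.75]
z = -2.42
Check each boundary:
  z < -1.75
  z < -1.25
  z < -0.75
  z < -0.25
  z < 0.25
  z < 0.75
  z < 1.25
  z < 1.75
Highest qualifying boundary gives stanine = 1

1


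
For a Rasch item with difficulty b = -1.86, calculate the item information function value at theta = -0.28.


P = 1/(1+exp(-(-0.28--1.86))) = 0.8292
I = P*(1-P) = 0.8292 * 0.1708
I = 0.1416

0.1416


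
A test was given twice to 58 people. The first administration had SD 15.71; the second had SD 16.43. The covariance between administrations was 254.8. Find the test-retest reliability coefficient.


r = cov(X,Y) / (SD_X * SD_Y)
r = 254.8 / (15.71 * 16.43)
r = 254.8 / 258.1153
r = 0.9872

0.9872


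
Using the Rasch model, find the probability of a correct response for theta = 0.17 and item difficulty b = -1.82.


theta - b = 0.17 - -1.82 = 1.99
exp(-(theta - b)) = exp(-1.99) = 0.1367
P = 1 / (1 + 0.1367)
P = 0.8797

0.8797


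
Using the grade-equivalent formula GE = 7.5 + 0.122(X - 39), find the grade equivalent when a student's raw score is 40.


raw - median = 40 - 39 = 1
slope * diff = 0.122 * 1 = 0.122
GE = 7.5 + 0.122
GE = 7.622

7.622


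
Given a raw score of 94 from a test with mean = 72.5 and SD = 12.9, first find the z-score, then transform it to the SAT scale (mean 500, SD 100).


z = (X - mean) / SD = (94 - 72.5) / 12.9
z = 21.5 / 12.9
z = 1.6667
SAT-scale = SAT = 500 + 100z
Carry z at full precision (z = 21.5 / 12.9) into the conversion:
SAT-scale = 500 + 100 * (21.5 / 12.9) = 500 + 2150 / 12.9
SAT-scale = 500 + 166.6667
SAT-scale = 666.6667

666.6667


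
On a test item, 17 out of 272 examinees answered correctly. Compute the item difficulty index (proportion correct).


Item difficulty p = number correct / total examinees
p = 17 / 272
p = 0.0625

0.0625


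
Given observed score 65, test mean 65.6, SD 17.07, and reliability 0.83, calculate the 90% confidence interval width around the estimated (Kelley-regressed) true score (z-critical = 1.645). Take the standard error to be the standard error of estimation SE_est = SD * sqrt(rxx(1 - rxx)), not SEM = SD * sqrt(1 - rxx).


True score estimate = 0.83*65 + 0.17*65.6 = 65.102
SE_est = SD * sqrt(rxx * (1 - rxx)) = 17.07 * sqrt(0.83 * 0.17) = 17.07 * sqrt(0.1411) = 6.412052
CI = T_est +/- z * SE_est, so width = 2 * z * SE_est = 2 * 1.645 * 6.412052
Width = 21.0957

21.0957


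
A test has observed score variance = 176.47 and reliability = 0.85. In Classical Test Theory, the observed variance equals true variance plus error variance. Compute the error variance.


var_true = rxx * var_obs = 0.85 * 176.47 = 149.9995
var_error = var_obs - var_true
var_error = 176.47 - 149.9995
var_error = 26.4705

26.4705


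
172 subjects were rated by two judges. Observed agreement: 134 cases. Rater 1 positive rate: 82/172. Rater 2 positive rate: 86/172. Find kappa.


P_o = 134/172 = 0.77907
P_e = (82*86 + 90*86) / 29584 = 0.5
kappa = (P_o - P_e) / (1 - P_e)
kappa = (0.77907 - 0.5) / (1 - 0.5)
kappa = 0.5581

0.5581


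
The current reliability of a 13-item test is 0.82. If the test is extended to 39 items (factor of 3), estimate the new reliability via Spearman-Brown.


r_new = (n * rxx) / (1 + (n-1) * rxx)
r_new = (3 * 0.82) / (1 + 2 * 0.82)
r_new = 2.46 / 2.64
r_new = 0.9318

0.9318


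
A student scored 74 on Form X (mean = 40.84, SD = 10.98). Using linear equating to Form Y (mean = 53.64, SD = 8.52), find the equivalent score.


slope = SD_Y / SD_X = 8.52 / 10.98 ~ 0.776
intercept = mean_Y - slope * mean_X = 53.64 - (8.52 / 10.98) * 40.84 ~ 21.9499
Y = slope * X + intercept. To avoid rounding drift from the rounded slope/intercept, evaluate the equivalent form Y = mean_Y + SD_Y * (X - mean_X) / SD_X at full precision:
Y = 53.64 + 8.52 * (74 - 40.84) / 10.98
Y = 53.64 + 8.52 * 33.16 / 10.98
Y = 53.64 + 282.5232 / 10.98
Y = 53.64 + 25.7307
Y = 79.3707

79.3707


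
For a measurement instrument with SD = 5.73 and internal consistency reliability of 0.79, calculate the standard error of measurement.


SEM = SD * sqrt(1 - rxx)
SEM = 5.73 * sqrt(1 - 0.79)
SEM = 5.73 * sqrt(0.21) = 5.73 * 0.458258
SEM = 2.6258

2.6258


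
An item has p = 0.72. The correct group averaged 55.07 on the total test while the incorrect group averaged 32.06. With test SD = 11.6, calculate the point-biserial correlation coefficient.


q = 1 - p = 0.28
rpb = ((M1 - M0) / SD) * sqrt(p * q)
rpb = ((55.07 - 32.06) / 11.6) * sqrt(0.72 * 0.28)
rpb = 0.8906

0.8906


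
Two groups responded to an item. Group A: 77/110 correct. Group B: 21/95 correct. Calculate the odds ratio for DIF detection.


Odds_A = 77/33 = 2.3333
Odds_B = 21/74 = 0.2838
OR = Odds_A / Odds_B = 2.3333 / 0.2838
Exactly, OR = (77 * 74) / (33 * 21) = 5698 / 693
OR = 8.2222

8.2222


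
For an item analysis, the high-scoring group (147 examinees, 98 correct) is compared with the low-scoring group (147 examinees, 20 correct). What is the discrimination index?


p_upper = 98/147 = 0.6667
p_lower = 20/147 = 0.1361
D = 0.6667 - 0.1361 = 0.5306

0.5306


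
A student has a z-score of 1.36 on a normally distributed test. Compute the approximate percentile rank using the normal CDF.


CDF(z) = 0.5 * (1 + erf(z/sqrt(2)))
erf(0.9617) = 0.8262
CDF = 0.9131
Percentile rank = 0.9131 * 100 = 91.31

91.31


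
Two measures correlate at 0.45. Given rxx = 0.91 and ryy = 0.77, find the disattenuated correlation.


r_corrected = rxy / sqrt(rxx * ryy)
= 0.45 / sqrt(0.91 * 0.77)
= 0.45 / sqrt(0.7007)
= 0.45 / 0.837078
r_corrected = 0.5376

0.5376


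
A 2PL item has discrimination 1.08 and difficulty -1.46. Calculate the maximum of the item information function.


For 2PL, max info at theta = b = -1.46
I_max = a^2 / 4 = 1.08^2 / 4
= 1.1664 / 4
I_max = 0.2916

0.2916


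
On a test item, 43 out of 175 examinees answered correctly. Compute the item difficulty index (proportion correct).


Item difficulty p = number correct / total examinees
p = 43 / 175
p = 0.2457

0.2457


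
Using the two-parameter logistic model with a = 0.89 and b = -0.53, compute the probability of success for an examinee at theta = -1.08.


a*(theta - b) = 0.89 * (-1.08 - -0.53) = -0.4895
exp(--0.4895) = 1.6315
P = 1 / (1 + 1.6315)
P = 0.38

0.38


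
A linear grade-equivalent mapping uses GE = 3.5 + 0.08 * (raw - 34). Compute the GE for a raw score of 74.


raw - median = 74 - 34 = 40
slope * diff = 0.08 * 40 = 3.2
GE = 3.5 + 3.2
GE = 6.7

6.7


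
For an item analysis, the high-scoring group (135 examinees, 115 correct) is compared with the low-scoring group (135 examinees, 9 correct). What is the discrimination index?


p_upper = 115/135 = 0.8519
p_lower = 9/135 = 0.0667
D = 0.8519 - 0.0667 = 0.7852

0.7852


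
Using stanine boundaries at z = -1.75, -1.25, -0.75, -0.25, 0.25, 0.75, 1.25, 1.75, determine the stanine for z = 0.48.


Stanine boundaries: [-1.75, -1.25, -0.75, -0.25, 0.25, 0.75, 1.25, 1.75]
z = 0.48
Check each boundary:
  z >= -1.75 -> could be stanine 2
  z >= -1.25 -> could be stanine 3
  z >= -0.75 -> could be stanine 4
  z >= -0.25 -> could be stanine 5
  z >= 0.25 -> could be stanine 6
  z < 0.75
  z < 1.25
  z < 1.75
Highest qualifying boundary gives stanine = 6

6


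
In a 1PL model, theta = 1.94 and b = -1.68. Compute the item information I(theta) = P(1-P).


P = 1/(1+exp(-(1.94--1.68))) = 0.9739
I = P*(1-P) = 0.9739 * 0.0261
I = 0.0254

0.0254


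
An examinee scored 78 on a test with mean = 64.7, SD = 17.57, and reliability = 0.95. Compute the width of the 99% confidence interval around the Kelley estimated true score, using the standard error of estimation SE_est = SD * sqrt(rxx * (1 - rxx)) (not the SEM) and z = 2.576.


True score estimate = 0.95*78 + 0.05*64.7 = 77.335
SE_est = SD * sqrt(rxx * (1 - rxx)) = 17.57 * sqrt(0.95 * 0.05) = 17.57 * sqrt(0.0475) = 3.829293
CI = T_est +/- z * SE_est, so width = 2 * z * SE_est = 2 * 2.576 * 3.829293
Width = 19.7285

19.7285


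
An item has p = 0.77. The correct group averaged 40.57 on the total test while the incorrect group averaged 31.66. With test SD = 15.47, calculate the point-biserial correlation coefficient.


q = 1 - p = 0.23
rpb = ((M1 - M0) / SD) * sqrt(p * q)
rpb = ((40.57 - 31.66) / 15.47) * sqrt(0.77 * 0.23)
rpb = 0.2424

0.2424


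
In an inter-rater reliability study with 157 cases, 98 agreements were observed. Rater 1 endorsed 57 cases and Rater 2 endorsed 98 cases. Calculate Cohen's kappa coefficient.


P_o = 98/157 = 0.624204
P_e = (57*98 + 100*59) / 24649 = 0.465982
kappa = (P_o - P_e) / (1 - P_e)
kappa = (0.624204 - 0.465982) / (1 - 0.465982)
kappa = 0.2963

0.2963


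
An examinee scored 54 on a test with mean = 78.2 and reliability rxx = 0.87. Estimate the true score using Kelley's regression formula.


T_est = rxx * X + (1 - rxx) * mean
T_est = 0.87 * 54 + 0.13 * 78.2
T_est = 46.98 + 10.166
T_est = 57.146

57.146


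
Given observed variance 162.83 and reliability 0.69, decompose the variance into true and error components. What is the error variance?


var_true = rxx * var_obs = 0.69 * 162.83 = 112.3527
var_error = var_obs - var_true
var_error = 162.83 - 112.3527
var_error = 50.4773

50.4773


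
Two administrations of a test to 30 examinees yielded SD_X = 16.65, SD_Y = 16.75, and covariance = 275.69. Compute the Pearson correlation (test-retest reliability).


r = cov(X,Y) / (SD_X * SD_Y)
r = 275.69 / (16.65 * 16.75)
r = 275.69 / 278.8875
r = 0.9885

0.9885


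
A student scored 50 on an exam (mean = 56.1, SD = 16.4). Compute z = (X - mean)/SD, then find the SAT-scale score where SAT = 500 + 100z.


z = (X - mean) / SD = (50 - 56.1) / 16.4
z = -6.1 / 16.4
z = -0.372
SAT-scale = SAT = 500 + 100z
Carry z at full precision (z = -6.1 / 16.4) into the conversion:
SAT-scale = 500 + 100 * (-6.1 / 16.4) = 500 + -610 / 16.4
SAT-scale = 500 + -37.1951
SAT-scale = 462.8049

462.8049


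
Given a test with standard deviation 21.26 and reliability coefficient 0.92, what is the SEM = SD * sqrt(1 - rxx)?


SEM = SD * sqrt(1 - rxx)
SEM = 21.26 * sqrt(1 - 0.92)
SEM = 21.26 * sqrt(0.08) = 21.26 * 0.282843
SEM = 6.0132

6.0132


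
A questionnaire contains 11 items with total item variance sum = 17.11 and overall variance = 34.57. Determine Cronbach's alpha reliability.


alpha = (k/(k-1)) * (1 - sum(si^2)/s_total^2)
= (11/10) * (1 - 17.11/34.57)
alpha = 0.5556

0.5556


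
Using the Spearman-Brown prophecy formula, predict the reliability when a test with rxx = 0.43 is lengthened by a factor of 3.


r_new = (n * rxx) / (1 + (n-1) * rxx)
r_new = (3 * 0.43) / (1 + 2 * 0.43)
r_new = 1.29 / 1.86
r_new = 0.6935

0.6935


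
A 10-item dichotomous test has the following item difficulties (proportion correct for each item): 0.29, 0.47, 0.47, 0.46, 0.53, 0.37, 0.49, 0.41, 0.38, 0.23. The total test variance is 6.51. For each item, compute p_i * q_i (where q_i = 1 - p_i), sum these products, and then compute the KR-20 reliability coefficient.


For each item, compute p_i * q_i:
  Item 1: 0.29 * 0.71 = 0.2059
  Item 2: 0.47 * 0.53 = 0.2491
  Item 3: 0.47 * 0.53 = 0.2491
  Item 4: 0.46 * 0.54 = 0.2484
  Item 5: 0.53 * 0.47 = 0.2491
  Item 6: 0.37 * 0.63 = 0.2331
  Item 7: 0.49 * 0.51 = 0.2499
  Item 8: 0.41 * 0.59 = 0.2419
  Item 9: 0.38 * 0.62 = 0.2356
  Item 10: 0.23 * 0.77 = 0.1771
Sum(p_i * q_i) = 0.2059 + 0.2491 + 0.2491 + 0.2484 + 0.2491 + 0.2331 + 0.2499 + 0.2419 + 0.2356 + 0.1771 = 2.3392
KR-20 = (k/(k-1)) * (1 - Sum(p_i*q_i) / Var_total)
= (10/9) * (1 - 2.3392/6.51)
= 1.1111 * 0.6407
KR-20 = 0.7119

0.7119


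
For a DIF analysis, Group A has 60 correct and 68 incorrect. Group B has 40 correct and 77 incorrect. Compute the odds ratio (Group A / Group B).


Odds_A = 60/68 = 0.8824
Odds_B = 40/77 = 0.5195
OR = Odds_A / Odds_B = 0.8824 / 0.5195
Exactly, OR = (60 * 77) / (68 * 40) = 4620 / 2720
OR = 1.6985

1.6985


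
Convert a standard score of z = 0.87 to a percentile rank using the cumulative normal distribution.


CDF(z) = 0.5 * (1 + erf(z/sqrt(2)))
erf(0.6152) = 0.6157
CDF = 0.8078
Percentile rank = 0.8078 * 100 = 80.78

80.78


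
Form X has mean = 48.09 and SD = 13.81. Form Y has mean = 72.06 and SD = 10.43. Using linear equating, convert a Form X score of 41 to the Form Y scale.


slope = SD_Y / SD_X = 10.43 / 13.81 ~ 0.7552
intercept = mean_Y - slope * mean_X = 72.06 - (10.43 / 13.81) * 48.09 ~ 35.74
Y = slope * X + intercept. To avoid rounding drift from the rounded slope/intercept, evaluate the equivalent form Y = mean_Y + SD_Y * (X - mean_X) / SD_X at full precision:
Y = 72.06 + 10.43 * (41 - 48.09) / 13.81
Y = 72.06 - 10.43 * 7.09 / 13.81
Y = 72.06 - 73.9487 / 13.81
Y = 72.06 - 5.3547
Y = 66.7053

66.7053


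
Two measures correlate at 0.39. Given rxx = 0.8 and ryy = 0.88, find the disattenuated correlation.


r_corrected = rxy / sqrt(rxx * ryy)
= 0.39 / sqrt(0.8 * 0.88)
= 0.39 / sqrt(0.704)
= 0.39 / 0.839047
r_corrected = 0.4648

0.4648


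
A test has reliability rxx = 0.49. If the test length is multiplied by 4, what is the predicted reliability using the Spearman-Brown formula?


r_new = (n * rxx) / (1 + (n-1) * rxx)
r_new = (4 * 0.49) / (1 + 3 * 0.49)
r_new = 1.96 / 2.47
r_new = 0.7935

0.7935


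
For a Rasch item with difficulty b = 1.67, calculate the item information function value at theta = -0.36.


P = 1/(1+exp(-(-0.36-1.67))) = 0.1161
I = P*(1-P) = 0.1161 * 0.8839
I = 0.1026

0.1026


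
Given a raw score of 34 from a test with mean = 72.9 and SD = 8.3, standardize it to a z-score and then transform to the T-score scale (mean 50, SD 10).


z = (X - mean) / SD = (34 - 72.9) / 8.3
z = -38.9 / 8.3
z = -4.6867
T-score = T = 50 + 10z
Carry z at full precision (z = -38.9 / 8.3) into the conversion:
T-score = 50 + 10 * (-38.9 / 8.3) = 50 + -389 / 8.3
T-score = 50 + -46.8675
T-score = 3.1325

3.1325


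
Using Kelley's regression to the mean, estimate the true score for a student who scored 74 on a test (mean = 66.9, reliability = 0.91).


T_est = rxx * X + (1 - rxx) * mean
T_est = 0.91 * 74 + 0.09 * 66.9
T_est = 67.34 + 6.021
T_est = 73.361

73.361


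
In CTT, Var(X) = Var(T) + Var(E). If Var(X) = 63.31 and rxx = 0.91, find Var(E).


var_true = rxx * var_obs = 0.91 * 63.31 = 57.6121
var_error = var_obs - var_true
var_error = 63.31 - 57.6121
var_error = 5.6979

5.6979


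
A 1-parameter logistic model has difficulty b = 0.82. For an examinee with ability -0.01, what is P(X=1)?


theta - b = -0.01 - 0.82 = -0.83
exp(-(theta - b)) = exp(0.83) = 2.2933
P = 1 / (1 + 2.2933)
P = 0.3036

0.3036


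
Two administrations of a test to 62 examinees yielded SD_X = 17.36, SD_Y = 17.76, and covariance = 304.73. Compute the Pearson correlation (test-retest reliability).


r = cov(X,Y) / (SD_X * SD_Y)
r = 304.73 / (17.36 * 17.76)
r = 304.73 / 308.3136
r = 0.9884

0.9884


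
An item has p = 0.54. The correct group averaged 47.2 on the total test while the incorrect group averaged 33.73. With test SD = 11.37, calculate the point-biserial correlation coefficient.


q = 1 - p = 0.46
rpb = ((M1 - M0) / SD) * sqrt(p * q)
rpb = ((47.2 - 33.73) / 11.37) * sqrt(0.54 * 0.46)
rpb = 0.5904

0.5904


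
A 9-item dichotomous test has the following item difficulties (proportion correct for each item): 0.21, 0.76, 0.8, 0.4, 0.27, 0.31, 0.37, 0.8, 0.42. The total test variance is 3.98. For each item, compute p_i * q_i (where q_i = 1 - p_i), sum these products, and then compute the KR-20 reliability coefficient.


For each item, compute p_i * q_i:
  Item 1: 0.21 * 0.79 = 0.1659
  Item 2: 0.76 * 0.24 = 0.1824
  Item 3: 0.8 * 0.2 = 0.16
  Item 4: 0.4 * 0.6 = 0.24
  Item 5: 0.27 * 0.73 = 0.1971
  Item 6: 0.31 * 0.69 = 0.2139
  Item 7: 0.37 * 0.63 = 0.2331
  Item 8: 0.8 * 0.2 = 0.16
  Item 9: 0.42 * 0.58 = 0.2436
Sum(p_i * q_i) = 0.1659 + 0.1824 + 0.16 + 0.24 + 0.1971 + 0.2139 + 0.2331 + 0.16 + 0.2436 = 1.796
KR-20 = (k/(k-1)) * (1 - Sum(p_i*q_i) / Var_total)
= (9/8) * (1 - 1.796/3.98)
= 1.125 * 0.5487
KR-20 = 0.6173

0.6173


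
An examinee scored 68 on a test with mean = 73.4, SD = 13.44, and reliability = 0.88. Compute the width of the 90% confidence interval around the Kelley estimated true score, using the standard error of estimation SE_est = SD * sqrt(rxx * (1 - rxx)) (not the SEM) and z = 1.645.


True score estimate = 0.88*68 + 0.12*73.4 = 68.648
SE_est = SD * sqrt(rxx * (1 - rxx)) = 13.44 * sqrt(0.88 * 0.12) = 13.44 * sqrt(0.1056) = 4.367483
CI = T_est +/- z * SE_est, so width = 2 * z * SE_est = 2 * 1.645 * 4.367483
Width = 14.369

14.369


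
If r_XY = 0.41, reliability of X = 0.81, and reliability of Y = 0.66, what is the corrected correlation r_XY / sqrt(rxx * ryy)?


r_corrected = rxy / sqrt(rxx * ryy)
= 0.41 / sqrt(0.81 * 0.66)
= 0.41 / sqrt(0.5346)
= 0.41 / 0.731163
r_corrected = 0.5608

0.5608


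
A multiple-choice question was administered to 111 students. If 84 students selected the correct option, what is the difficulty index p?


Item difficulty p = number correct / total examinees
p = 84 / 111
p = 0.7568

0.7568


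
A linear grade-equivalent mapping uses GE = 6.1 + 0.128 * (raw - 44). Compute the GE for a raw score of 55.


raw - median = 55 - 44 = 11
slope * diff = 0.128 * 11 = 1.408
GE = 6.1 + 1.408
GE = 7.508

7.508


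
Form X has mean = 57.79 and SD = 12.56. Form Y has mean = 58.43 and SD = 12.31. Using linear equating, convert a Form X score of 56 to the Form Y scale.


slope = SD_Y / SD_X = 12.31 / 12.56 ~ 0.9801
intercept = mean_Y - slope * mean_X = 58.43 - (12.31 / 12.56) * 57.79 ~ 1.7903
Y = slope * X + intercept. To avoid rounding drift from the rounded slope/intercept, evaluate the equivalent form Y = mean_Y + SD_Y * (X - mean_X) / SD_X at full precision:
Y = 58.43 + 12.31 * (56 - 57.79) / 12.56
Y = 58.43 - 12.31 * 1.79 / 12.56
Y = 58.43 - 22.0349 / 12.56
Y = 58.43 - 1.7544
Y = 56.6756

56.6756


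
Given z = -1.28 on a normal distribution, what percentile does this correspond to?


CDF(z) = 0.5 * (1 + erf(z/sqrt(2)))
erf(-0.9051) = -0.7995
CDF = 0.1003
Percentile rank = 0.1003 * 100 = 10.03

10.03


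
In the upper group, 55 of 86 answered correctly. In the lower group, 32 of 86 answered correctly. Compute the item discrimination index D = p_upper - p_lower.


p_upper = 55/86 = 0.6395
p_lower = 32/86 = 0.3721
D = 0.6395 - 0.3721 = 0.2674

0.2674


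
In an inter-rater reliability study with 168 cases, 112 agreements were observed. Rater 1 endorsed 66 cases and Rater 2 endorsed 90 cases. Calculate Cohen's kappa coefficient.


P_o = 112/168 = 0.666667
P_e = (66*90 + 102*78) / 28224 = 0.492347
kappa = (P_o - P_e) / (1 - P_e)
kappa = (0.666667 - 0.492347) / (1 - 0.492347)
kappa = 0.3434

0.3434


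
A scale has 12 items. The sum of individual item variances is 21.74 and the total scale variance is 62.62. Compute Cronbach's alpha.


alpha = (k/(k-1)) * (1 - sum(si^2)/s_total^2)
= (12/11) * (1 - 21.74/62.62)
alpha = 0.7122

0.7122


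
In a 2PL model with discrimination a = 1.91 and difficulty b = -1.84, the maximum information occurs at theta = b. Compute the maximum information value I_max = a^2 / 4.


For 2PL, max info at theta = b = -1.84
I_max = a^2 / 4 = 1.91^2 / 4
= 3.6481 / 4
I_max = 0.912

0.912


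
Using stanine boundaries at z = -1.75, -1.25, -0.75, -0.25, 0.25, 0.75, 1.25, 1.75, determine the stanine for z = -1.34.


Stanine boundaries: [-1.75, -1.25, -0.75, -0.25, 0.25, 0.75, 1.25, 1.75]
z = -1.34
Check each boundary:
  z >= -1.75 -> could be stanine 2
  z < -1.25
  z < -0.75
  z < -0.25
  z < 0.25
  z < 0.75
  z < 1.25
  z < 1.75
Highest qualifying boundary gives stanine = 2

2


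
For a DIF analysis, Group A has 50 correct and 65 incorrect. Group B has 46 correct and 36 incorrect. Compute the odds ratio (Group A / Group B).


Odds_A = 50/65 = 0.7692
Odds_B = 46/36 = 1.2778
OR = Odds_A / Odds_B = 0.7692 / 1.2778
Exactly, OR = (50 * 36) / (65 * 46) = 1800 / 2990
OR = 0.602

0.602


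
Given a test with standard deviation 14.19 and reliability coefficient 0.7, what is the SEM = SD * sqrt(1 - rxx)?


SEM = SD * sqrt(1 - rxx)
SEM = 14.19 * sqrt(1 - 0.7)
SEM = 14.19 * sqrt(0.3) = 14.19 * 0.547723
SEM = 7.7722

7.7722


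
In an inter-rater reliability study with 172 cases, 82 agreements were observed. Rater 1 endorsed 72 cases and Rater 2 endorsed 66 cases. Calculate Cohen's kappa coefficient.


P_o = 82/172 = 0.476744
P_e = (72*66 + 100*106) / 29584 = 0.518929
kappa = (P_o - P_e) / (1 - P_e)
kappa = (0.476744 - 0.518929) / (1 - 0.518929)
kappa = -0.0877

-0.0877


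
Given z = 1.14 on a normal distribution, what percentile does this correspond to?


CDF(z) = 0.5 * (1 + erf(z/sqrt(2)))
erf(0.8061) = 0.7457
CDF = 0.8729
Percentile rank = 0.8729 * 100 = 87.29

87.29


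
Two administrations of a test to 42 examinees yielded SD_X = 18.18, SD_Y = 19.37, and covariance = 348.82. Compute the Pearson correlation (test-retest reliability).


r = cov(X,Y) / (SD_X * SD_Y)
r = 348.82 / (18.18 * 19.37)
r = 348.82 / 352.1466
r = 0.9906

0.9906


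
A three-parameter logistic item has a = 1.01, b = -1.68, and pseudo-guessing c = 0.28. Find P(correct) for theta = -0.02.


logit = 1.01*(-0.02 - -1.68) = 1.6766
P* = 1/(1 + exp(-1.6766)) = 0.8425
P = 0.28 + (1 - 0.28) * 0.8425
P = 0.8866

0.8866


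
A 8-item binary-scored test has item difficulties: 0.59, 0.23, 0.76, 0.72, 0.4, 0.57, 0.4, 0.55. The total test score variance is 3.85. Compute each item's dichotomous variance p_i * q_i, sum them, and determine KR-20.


For each item, compute p_i * q_i:
  Item 1: 0.59 * 0.41 = 0.2419
  Item 2: 0.23 * 0.77 = 0.1771
  Item 3: 0.76 * 0.24 = 0.1824
  Item 4: 0.72 * 0.28 = 0.2016
  Item 5: 0.4 * 0.6 = 0.24
  Item 6: 0.57 * 0.43 = 0.2451
  Item 7: 0.4 * 0.6 = 0.24
  Item 8: 0.55 * 0.45 = 0.2475
Sum(p_i * q_i) = 0.2419 + 0.1771 + 0.1824 + 0.2016 + 0.24 + 0.2451 + 0.24 + 0.2475 = 1.7756
KR-20 = (k/(k-1)) * (1 - Sum(p_i*q_i) / Var_total)
= (8/7) * (1 - 1.7756/3.85)
= 1.1429 * 0.5388
KR-20 = 0.6158

0.6158


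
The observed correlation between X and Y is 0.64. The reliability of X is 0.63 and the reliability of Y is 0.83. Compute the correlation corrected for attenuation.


r_corrected = rxy / sqrt(rxx * ryy)
= 0.64 / sqrt(0.63 * 0.83)
= 0.64 / sqrt(0.5229)
= 0.64 / 0.723118
r_corrected = 0.8851

0.8851


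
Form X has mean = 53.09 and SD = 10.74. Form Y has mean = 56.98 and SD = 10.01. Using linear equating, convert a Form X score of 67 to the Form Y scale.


slope = SD_Y / SD_X = 10.01 / 10.74 ~ 0.932
intercept = mean_Y - slope * mean_X = 56.98 - (10.01 / 10.74) * 53.09 ~ 7.4985
Y = slope * X + intercept. To avoid rounding drift from the rounded slope/intercept, evaluate the equivalent form Y = mean_Y + SD_Y * (X - mean_X) / SD_X at full precision:
Y = 56.98 + 10.01 * (67 - 53.09) / 10.74
Y = 56.98 + 10.01 * 13.91 / 10.74
Y = 56.98 + 139.2391 / 10.74
Y = 56.98 + 12.9645
Y = 69.9445

69.9445


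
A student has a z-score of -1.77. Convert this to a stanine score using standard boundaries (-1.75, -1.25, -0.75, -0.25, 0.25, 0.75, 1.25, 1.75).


Stanine boundaries: [-1.75, -1.25, -0.75, -0.25, 0.25, 0.75, 1.25, 1.75]
z = -1.77
Check each boundary:
  z < -1.75
  z < -1.25
  z < -0.75
  z < -0.25
  z < 0.25
  z < 0.75
  z < 1.25
  z < 1.75
Highest qualifying boundary gives stanine = 1

1


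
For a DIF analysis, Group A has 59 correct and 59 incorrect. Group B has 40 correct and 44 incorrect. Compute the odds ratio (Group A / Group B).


Odds_A = 59/59 = 1.0
Odds_B = 40/44 = 0.9091
OR = Odds_A / Odds_B = 1.0 / 0.9091
Exactly, OR = (59 * 44) / (59 * 40) = 2596 / 2360
OR = 1.1

1.1


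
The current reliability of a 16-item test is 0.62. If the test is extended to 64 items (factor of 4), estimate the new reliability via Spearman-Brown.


r_new = (n * rxx) / (1 + (n-1) * rxx)
r_new = (4 * 0.62) / (1 + 3 * 0.62)
r_new = 2.48 / 2.86
r_new = 0.8671

0.8671


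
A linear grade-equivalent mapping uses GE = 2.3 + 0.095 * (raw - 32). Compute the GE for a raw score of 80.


raw - median = 80 - 32 = 48
slope * diff = 0.095 * 48 = 4.56
GE = 2.3 + 4.56
GE = 6.86

6.86


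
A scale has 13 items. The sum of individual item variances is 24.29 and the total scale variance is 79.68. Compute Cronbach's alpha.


alpha = (k/(k-1)) * (1 - sum(si^2)/s_total^2)
= (13/12) * (1 - 24.29/79.68)
alpha = 0.7531

0.7531


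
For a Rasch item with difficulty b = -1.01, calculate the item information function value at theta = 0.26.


P = 1/(1+exp(-(0.26--1.01))) = 0.7807
I = P*(1-P) = 0.7807 * 0.2193
I = 0.1712

0.1712


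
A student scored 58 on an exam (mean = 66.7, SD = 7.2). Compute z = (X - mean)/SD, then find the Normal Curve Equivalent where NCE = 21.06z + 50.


z = (X - mean) / SD = (58 - 66.7) / 7.2
z = -8.7 / 7.2
z = -1.2083
NCE = NCE = 21.06z + 50
Carry z at full precision (z = -8.7 / 7.2) into the conversion:
NCE = 21.06 * (-8.7 / 7.2) + 50 = -183.222 / 7.2 + 50
NCE = -25.4475 + 50
NCE = 24.5525

24.5525


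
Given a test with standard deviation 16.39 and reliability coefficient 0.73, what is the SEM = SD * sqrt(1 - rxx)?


SEM = SD * sqrt(1 - rxx)
SEM = 16.39 * sqrt(1 - 0.73)
SEM = 16.39 * sqrt(0.27) = 16.39 * 0.519615
SEM = 8.5165

8.5165


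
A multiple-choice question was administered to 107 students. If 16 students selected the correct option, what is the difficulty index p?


Item difficulty p = number correct / total examinees
p = 16 / 107
p = 0.1495

0.1495


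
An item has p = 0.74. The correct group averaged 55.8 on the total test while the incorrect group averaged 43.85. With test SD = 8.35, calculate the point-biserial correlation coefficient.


q = 1 - p = 0.26
rpb = ((M1 - M0) / SD) * sqrt(p * q)
rpb = ((55.8 - 43.85) / 8.35) * sqrt(0.74 * 0.26)
rpb = 0.6277

0.6277


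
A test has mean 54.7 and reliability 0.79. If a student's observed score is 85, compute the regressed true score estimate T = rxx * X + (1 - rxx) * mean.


T_est = rxx * X + (1 - rxx) * mean
T_est = 0.79 * 85 + 0.21 * 54.7
T_est = 67.15 + 11.487
T_est = 78.637

78.637


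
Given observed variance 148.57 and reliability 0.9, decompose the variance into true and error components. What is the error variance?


var_true = rxx * var_obs = 0.9 * 148.57 = 133.713
var_error = var_obs - var_true
var_error = 148.57 - 133.713
var_error = 14.857

14.857


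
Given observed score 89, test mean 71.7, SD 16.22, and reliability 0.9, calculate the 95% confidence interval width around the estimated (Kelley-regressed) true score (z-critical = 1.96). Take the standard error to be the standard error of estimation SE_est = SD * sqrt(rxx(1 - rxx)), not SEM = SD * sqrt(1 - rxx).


True score estimate = 0.9*89 + 0.1*71.7 = 87.27
SE_est = SD * sqrt(rxx * (1 - rxx)) = 16.22 * sqrt(0.9 * 0.1) = 16.22 * sqrt(0.09) = 4.866
CI = T_est +/- z * SE_est, so width = 2 * z * SE_est = 2 * 1.96 * 4.866
Width = 19.0747

19.0747


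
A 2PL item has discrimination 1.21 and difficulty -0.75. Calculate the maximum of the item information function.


For 2PL, max info at theta = b = -0.75
I_max = a^2 / 4 = 1.21^2 / 4
= 1.4641 / 4
I_max = 0.366

0.366


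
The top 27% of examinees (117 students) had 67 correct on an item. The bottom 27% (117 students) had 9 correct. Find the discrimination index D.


p_upper = 67/117 = 0.5726
p_lower = 9/117 = 0.0769
D = 0.5726 - 0.0769 = 0.4957

0.4957


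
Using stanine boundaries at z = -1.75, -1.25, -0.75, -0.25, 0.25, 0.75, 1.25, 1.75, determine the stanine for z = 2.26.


Stanine boundaries: [-1.75, -1.25, -0.75, -0.25, 0.25, 0.75, 1.25, 1.75]
z = 2.26
Check each boundary:
  z >= -1.75 -> could be stanine 2
  z >= -1.25 -> could be stanine 3
  z >= -0.75 -> could be stanine 4
  z >= -0.25 -> could be stanine 5
  z >= 0.25 -> could be stanine 6
  z >= 0.75 -> could be stanine 7
  z >= 1.25 -> could be stanine 8
  z >= 1.75 -> could be stanine 9
Highest qualifying boundary gives stanine = 9

9


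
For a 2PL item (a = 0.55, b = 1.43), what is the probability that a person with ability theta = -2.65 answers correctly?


a*(theta - b) = 0.55 * (-2.65 - 1.43) = -2.244
exp(--2.244) = 9.431
P = 1 / (1 + 9.431)
P = 0.0959

0.0959


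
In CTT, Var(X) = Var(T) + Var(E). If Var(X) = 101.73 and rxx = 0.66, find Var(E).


var_true = rxx * var_obs = 0.66 * 101.73 = 67.1418
var_error = var_obs - var_true
var_error = 101.73 - 67.1418
var_error = 34.5882

34.5882


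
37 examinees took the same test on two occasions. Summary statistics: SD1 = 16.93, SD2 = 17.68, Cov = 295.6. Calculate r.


r = cov(X,Y) / (SD_X * SD_Y)
r = 295.6 / (16.93 * 17.68)
r = 295.6 / 299.3224
r = 0.9876

0.9876


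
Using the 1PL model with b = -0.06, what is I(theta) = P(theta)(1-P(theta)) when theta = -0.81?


P = 1/(1+exp(-(-0.81--0.06))) = 0.3208
I = P*(1-P) = 0.3208 * 0.6792
I = 0.2179

0.2179


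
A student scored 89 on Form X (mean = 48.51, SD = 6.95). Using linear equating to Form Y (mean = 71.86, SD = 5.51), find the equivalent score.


slope = SD_Y / SD_X = 5.51 / 6.95 ~ 0.7928
intercept = mean_Y - slope * mean_X = 71.86 - (5.51 / 6.95) * 48.51 ~ 33.401
Y = slope * X + intercept. To avoid rounding drift from the rounded slope/intercept, evaluate the equivalent form Y = mean_Y + SD_Y * (X - mean_X) / SD_X at full precision:
Y = 71.86 + 5.51 * (89 - 48.51) / 6.95
Y = 71.86 + 5.51 * 40.49 / 6.95
Y = 71.86 + 223.0999 / 6.95
Y = 71.86 + 32.1007
Y = 103.9607

103.9607


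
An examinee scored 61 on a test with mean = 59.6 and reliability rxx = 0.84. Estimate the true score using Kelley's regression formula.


T_est = rxx * X + (1 - rxx) * mean
T_est = 0.84 * 61 + 0.16 * 59.6
T_est = 51.24 + 9.536
T_est = 60.776

60.776


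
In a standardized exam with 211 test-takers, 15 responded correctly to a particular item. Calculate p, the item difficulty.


Item difficulty p = number correct / total examinees
p = 15 / 211
p = 0.0711

0.0711


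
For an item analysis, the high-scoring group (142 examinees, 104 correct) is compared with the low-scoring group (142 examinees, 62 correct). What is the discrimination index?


p_upper = 104/142 = 0.7324
p_lower = 62/142 = 0.4366
D = 0.7324 - 0.4366 = 0.2958

0.2958


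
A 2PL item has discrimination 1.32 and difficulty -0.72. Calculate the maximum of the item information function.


For 2PL, max info at theta = b = -0.72
I_max = a^2 / 4 = 1.32^2 / 4
= 1.7424 / 4
I_max = 0.4356

0.4356


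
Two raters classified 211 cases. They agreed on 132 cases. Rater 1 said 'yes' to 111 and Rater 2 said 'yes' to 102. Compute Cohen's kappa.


P_o = 132/211 = 0.625592
P_e = (111*102 + 100*109) / 44521 = 0.499135
kappa = (P_o - P_e) / (1 - P_e)
kappa = (0.625592 - 0.499135) / (1 - 0.499135)
kappa = 0.2525

0.2525


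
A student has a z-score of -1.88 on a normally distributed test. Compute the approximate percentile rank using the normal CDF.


CDF(z) = 0.5 * (1 + erf(z/sqrt(2)))
erf(-1.3294) = -0.9399
CDF = 0.0301
Percentile rank = 0.0301 * 100 = 3.01

3.01


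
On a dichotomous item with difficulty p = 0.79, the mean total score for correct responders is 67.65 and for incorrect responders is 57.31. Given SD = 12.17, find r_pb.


q = 1 - p = 0.21
rpb = ((M1 - M0) / SD) * sqrt(p * q)
rpb = ((67.65 - 57.31) / 12.17) * sqrt(0.79 * 0.21)
rpb = 0.3461

0.3461


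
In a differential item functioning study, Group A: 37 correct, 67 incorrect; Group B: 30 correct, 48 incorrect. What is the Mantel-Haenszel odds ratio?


Odds_A = 37/67 = 0.5522
Odds_B = 30/48 = 0.625
OR = Odds_A / Odds_B = 0.5522 / 0.625
Exactly, OR = (37 * 48) / (67 * 30) = 1776 / 2010
OR = 0.8836

0.8836


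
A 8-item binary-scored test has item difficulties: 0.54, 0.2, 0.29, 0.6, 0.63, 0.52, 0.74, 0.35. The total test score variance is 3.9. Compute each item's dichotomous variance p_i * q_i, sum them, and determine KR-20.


For each item, compute p_i * q_i:
  Item 1: 0.54 * 0.46 = 0.2484
  Item 2: 0.2 * 0.8 = 0.16
  Item 3: 0.29 * 0.71 = 0.2059
  Item 4: 0.6 * 0.4 = 0.24
  Item 5: 0.63 * 0.37 = 0.2331
  Item 6: 0.52 * 0.48 = 0.2496
  Item 7: 0.74 * 0.26 = 0.1924
  Item 8: 0.35 * 0.65 = 0.2275
Sum(p_i * q_i) = 0.2484 + 0.16 + 0.2059 + 0.24 + 0.2331 + 0.2496 + 0.1924 + 0.2275 = 1.7569
KR-20 = (k/(k-1)) * (1 - Sum(p_i*q_i) / Var_total)
= (8/7) * (1 - 1.7569/3.9)
= 1.1429 * 0.5495
KR-20 = 0.628

0.628


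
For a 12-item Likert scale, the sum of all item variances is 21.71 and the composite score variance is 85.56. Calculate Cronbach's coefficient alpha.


alpha = (k/(k-1)) * (1 - sum(si^2)/s_total^2)
= (12/11) * (1 - 21.71/85.56)
alpha = 0.8141

0.8141


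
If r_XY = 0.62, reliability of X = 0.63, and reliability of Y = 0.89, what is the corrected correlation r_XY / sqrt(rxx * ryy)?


r_corrected = rxy / sqrt(rxx * ryy)
= 0.62 / sqrt(0.63 * 0.89)
= 0.62 / sqrt(0.5607)
= 0.62 / 0.748799
r_corrected = 0.828

0.828


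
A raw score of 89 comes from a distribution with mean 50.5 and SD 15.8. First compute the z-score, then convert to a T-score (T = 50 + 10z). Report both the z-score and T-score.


z = (X - mean) / SD = (89 - 50.5) / 15.8
z = 38.5 / 15.8
z = 2.4367
T-score = T = 50 + 10z
Carry z at full precision (z = 38.5 / 15.8) into the conversion:
T-score = 50 + 10 * (38.5 / 15.8) = 50 + 385 / 15.8
T-score = 50 + 24.3671
T-score = 74.3671

74.3671


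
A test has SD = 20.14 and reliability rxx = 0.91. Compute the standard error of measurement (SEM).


SEM = SD * sqrt(1 - rxx)
SEM = 20.14 * sqrt(1 - 0.91)
SEM = 20.14 * sqrt(0.09) = 20.14 * 0.3
SEM = 6.042

6.042


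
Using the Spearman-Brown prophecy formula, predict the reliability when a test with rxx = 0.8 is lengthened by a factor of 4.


r_new = (n * rxx) / (1 + (n-1) * rxx)
r_new = (4 * 0.8) / (1 + 3 * 0.8)
r_new = 3.2 / 3.4
r_new = 0.9412

0.9412


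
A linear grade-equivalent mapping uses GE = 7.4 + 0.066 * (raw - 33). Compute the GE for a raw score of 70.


raw - median = 70 - 33 = 37
slope * diff = 0.066 * 37 = 2.442
GE = 7.4 + 2.442
GE = 9.842

9.842


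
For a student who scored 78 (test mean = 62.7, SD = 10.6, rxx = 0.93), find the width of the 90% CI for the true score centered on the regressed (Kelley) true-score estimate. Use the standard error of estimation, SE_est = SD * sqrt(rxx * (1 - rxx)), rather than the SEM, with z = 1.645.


True score estimate = 0.93*78 + 0.07*62.7 = 76.929
SE_est = SD * sqrt(rxx * (1 - rxx)) = 10.6 * sqrt(0.93 * 0.07) = 10.6 * sqrt(0.0651) = 2.704558
CI = T_est +/- z * SE_est, so width = 2 * z * SE_est = 2 * 1.645 * 2.704558
Width = 8.898

8.898


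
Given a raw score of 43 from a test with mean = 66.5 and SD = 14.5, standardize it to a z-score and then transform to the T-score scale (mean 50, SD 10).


z = (X - mean) / SD = (43 - 66.5) / 14.5
z = -23.5 / 14.5
z = -1.6207
T-score = T = 50 + 10z
Carry z at full precision (z = -23.5 / 14.5) into the conversion:
T-score = 50 + 10 * (-23.5 / 14.5) = 50 + -235 / 14.5
T-score = 50 + -16.2069
T-score = 33.7931

33.7931
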